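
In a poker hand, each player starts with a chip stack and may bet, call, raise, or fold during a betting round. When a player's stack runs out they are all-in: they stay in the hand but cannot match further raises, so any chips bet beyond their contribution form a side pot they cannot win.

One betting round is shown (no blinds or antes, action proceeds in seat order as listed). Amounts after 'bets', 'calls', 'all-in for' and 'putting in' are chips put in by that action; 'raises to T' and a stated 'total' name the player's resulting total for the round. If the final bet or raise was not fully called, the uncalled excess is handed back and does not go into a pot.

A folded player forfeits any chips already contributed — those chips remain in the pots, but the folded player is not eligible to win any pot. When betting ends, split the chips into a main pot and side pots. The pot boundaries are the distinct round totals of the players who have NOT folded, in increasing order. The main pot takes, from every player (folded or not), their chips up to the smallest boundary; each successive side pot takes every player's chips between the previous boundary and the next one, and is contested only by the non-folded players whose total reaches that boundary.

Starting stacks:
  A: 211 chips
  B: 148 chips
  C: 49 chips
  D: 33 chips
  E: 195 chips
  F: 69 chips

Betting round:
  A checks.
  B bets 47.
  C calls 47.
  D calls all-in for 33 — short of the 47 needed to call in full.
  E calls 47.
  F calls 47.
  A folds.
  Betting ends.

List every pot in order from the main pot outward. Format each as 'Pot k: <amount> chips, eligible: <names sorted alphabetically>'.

Pot 1: 165 chips, eligible: B, C, D, E, F
Pot 2: 56 chips, eligible: B, C, E, F

Derivation:
Contributions: B=47, C=47, D=33, E=47, F=47
Folded: A
Pot levels (distinct totals of non-folded players): 33, 47
Layer 1-33: 33 each from B, C, D, E, F = 33*5 = 165 chips; eligible B, C, D, E, F
Layer 34-47: 14 each from B, C, E, F = 14*4 = 56 chips; eligible B, C, E, F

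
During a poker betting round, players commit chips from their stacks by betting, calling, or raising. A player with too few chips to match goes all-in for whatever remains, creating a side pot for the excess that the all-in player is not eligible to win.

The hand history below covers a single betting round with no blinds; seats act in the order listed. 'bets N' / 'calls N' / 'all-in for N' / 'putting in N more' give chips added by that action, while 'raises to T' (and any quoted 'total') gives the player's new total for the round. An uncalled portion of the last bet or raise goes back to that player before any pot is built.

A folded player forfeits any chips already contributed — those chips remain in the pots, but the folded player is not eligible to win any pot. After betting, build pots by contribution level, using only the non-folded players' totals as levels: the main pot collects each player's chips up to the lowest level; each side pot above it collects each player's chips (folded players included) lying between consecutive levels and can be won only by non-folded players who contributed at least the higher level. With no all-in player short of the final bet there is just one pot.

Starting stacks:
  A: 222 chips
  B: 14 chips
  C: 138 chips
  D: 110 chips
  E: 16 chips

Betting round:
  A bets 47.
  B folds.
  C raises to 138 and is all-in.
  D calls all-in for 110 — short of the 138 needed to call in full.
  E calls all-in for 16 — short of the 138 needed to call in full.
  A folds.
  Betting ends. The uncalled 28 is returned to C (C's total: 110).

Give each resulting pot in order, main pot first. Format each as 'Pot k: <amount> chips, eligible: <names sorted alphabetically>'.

Contributions (after 28 returned to C): A=47, C=110, D=110, E=16
Folded: A, B
Pot levels (distinct totals of non-folded players): 16, 110
Layer 1-16: 16 each from A, C, D, E = 16*4 = 64 chips; eligible C, D, E
Layer 17-110: A 31 + C 94 + D 94 = 219 chips; eligible C, D

Pot 1: 64 chips, eligible: C, D, E
Pot 2: 219 chips, eligible: C, D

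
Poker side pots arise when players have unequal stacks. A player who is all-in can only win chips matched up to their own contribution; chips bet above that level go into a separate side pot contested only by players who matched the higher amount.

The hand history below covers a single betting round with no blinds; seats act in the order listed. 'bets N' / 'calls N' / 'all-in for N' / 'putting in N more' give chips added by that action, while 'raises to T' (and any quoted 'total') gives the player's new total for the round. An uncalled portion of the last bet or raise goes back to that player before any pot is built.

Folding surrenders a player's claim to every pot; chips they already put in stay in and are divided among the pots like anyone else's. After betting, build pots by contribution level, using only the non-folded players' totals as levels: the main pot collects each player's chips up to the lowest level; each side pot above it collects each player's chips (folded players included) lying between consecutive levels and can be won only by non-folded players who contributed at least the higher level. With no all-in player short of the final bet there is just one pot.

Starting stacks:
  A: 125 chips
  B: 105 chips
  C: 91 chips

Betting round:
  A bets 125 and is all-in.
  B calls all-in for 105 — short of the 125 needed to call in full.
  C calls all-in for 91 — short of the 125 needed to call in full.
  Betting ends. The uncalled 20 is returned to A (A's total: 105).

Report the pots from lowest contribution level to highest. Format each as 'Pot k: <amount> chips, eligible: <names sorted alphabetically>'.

Contributions (after 20 returned to A): A=105, B=105, C=91
Pot levels (distinct totals of non-folded players): 91, 105
Layer 1-91: 91 each from A, B, C = 91*3 = 273 chips; eligible A, B, C
Layer 92-105: 14 each from A, B = 14*2 = 28 chips; eligible A, B

Pot 1: 273 chips, eligible: A, B, C
Pot 2: 28 chips, eligible: A, B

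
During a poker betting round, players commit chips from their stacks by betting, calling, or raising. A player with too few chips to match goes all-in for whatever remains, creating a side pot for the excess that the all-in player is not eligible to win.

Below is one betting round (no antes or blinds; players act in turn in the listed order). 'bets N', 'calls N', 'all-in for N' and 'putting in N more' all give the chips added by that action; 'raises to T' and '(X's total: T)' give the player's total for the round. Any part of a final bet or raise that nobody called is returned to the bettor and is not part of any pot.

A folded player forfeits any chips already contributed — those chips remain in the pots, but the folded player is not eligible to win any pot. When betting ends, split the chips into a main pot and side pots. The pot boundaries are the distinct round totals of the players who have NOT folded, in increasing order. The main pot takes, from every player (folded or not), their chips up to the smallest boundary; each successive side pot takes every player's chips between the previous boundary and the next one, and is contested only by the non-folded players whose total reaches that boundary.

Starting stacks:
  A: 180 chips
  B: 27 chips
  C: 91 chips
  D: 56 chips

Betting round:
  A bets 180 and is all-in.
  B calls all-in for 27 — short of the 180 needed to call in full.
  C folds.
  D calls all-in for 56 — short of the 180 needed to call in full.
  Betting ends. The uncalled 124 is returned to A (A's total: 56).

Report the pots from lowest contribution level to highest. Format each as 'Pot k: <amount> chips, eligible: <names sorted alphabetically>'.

Pot 1: 81 chips, eligible: A, B, D
Pot 2: 58 chips, eligible: A, D

Derivation:
Contributions (after 124 returned to A): A=56, B=27, D=56
Folded: C
Pot levels (distinct totals of non-folded players): 27, 56
Layer 1-27: 27 each from A, B, D = 27*3 = 81 chips; eligible A, B, D
Layer 28-56: 29 each from A, D = 29*2 = 58 chips; eligible A, D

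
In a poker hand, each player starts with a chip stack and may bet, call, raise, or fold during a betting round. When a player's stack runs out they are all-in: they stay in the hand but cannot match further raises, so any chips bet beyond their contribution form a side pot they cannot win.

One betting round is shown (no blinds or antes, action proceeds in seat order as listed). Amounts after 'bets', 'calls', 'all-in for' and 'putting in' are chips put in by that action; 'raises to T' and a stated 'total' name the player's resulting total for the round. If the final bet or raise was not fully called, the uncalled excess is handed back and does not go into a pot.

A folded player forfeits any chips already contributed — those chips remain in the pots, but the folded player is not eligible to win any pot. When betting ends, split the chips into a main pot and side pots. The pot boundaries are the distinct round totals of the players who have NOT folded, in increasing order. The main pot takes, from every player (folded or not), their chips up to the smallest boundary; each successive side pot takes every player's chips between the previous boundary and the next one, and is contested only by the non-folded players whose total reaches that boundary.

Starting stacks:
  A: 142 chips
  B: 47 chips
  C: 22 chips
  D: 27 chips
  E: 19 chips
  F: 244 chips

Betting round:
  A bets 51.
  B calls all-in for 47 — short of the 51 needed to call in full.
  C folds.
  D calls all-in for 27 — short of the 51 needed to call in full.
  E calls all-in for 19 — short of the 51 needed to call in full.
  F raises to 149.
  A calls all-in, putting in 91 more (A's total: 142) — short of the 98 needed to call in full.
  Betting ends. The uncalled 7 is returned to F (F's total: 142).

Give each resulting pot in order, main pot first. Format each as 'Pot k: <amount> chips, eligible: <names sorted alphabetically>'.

Contributions (after 7 returned to F): A=142, B=47, D=27, E=19, F=142
Folded: C
Pot levels (distinct totals of non-folded players): 19, 27, 47, 142
Layer 1-19: 19 each from A, B, D, E, F = 19*5 = 95 chips; eligible A, B, D, E, F
Layer 20-27: 8 each from A, B, D, F = 8*4 = 32 chips; eligible A, B, D, F
Layer 28-47: 20 each from A, B, F = 20*3 = 60 chips; eligible A, B, F
Layer 48-142: 95 each from A, F = 95*2 = 190 chips; eligible A, F

Pot 1: 95 chips, eligible: A, B, D, E, F
Pot 2: 32 chips, eligible: A, B, D, F
Pot 3: 60 chips, eligible: A, B, F
Pot 4: 190 chips, eligible: A, F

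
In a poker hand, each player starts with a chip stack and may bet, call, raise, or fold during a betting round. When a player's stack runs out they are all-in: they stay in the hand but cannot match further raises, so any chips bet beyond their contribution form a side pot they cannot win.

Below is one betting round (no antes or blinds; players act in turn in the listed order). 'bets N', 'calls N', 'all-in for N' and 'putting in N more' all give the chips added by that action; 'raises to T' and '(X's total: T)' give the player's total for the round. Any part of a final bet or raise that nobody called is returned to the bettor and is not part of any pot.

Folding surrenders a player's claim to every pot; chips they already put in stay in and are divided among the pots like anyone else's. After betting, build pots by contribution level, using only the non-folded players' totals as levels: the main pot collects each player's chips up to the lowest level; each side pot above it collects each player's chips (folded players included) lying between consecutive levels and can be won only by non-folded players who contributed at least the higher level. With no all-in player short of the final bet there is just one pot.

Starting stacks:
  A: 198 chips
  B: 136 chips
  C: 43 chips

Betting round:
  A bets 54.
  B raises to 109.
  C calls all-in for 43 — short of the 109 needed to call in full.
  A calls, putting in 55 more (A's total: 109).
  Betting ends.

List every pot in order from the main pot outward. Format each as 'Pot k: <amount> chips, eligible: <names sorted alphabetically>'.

Pot 1: 129 chips, eligible: A, B, C
Pot 2: 132 chips, eligible: A, B

Derivation:
Contributions: A=109, B=109, C=43
Pot levels (distinct totals of non-folded players): 43, 109
Layer 1-43: 43 each from A, B, C = 43*3 = 129 chips; eligible A, B, C
Layer 44-109: 66 each from A, B = 66*2 = 132 chips; eligible A, B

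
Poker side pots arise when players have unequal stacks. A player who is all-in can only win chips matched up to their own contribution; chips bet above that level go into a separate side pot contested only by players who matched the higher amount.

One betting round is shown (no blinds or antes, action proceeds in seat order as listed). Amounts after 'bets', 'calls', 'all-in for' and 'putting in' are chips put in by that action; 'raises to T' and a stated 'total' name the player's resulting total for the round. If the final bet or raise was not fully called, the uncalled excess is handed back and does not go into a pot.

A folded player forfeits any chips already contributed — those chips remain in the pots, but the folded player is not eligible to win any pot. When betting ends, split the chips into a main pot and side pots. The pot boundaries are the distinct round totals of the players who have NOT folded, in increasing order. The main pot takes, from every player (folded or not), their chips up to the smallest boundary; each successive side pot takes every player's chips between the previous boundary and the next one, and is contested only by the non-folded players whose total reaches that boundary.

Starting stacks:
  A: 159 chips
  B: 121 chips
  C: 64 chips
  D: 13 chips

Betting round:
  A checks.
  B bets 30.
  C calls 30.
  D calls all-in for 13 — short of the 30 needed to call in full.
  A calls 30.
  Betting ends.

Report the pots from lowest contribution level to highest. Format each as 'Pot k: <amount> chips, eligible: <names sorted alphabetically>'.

Pot 1: 52 chips, eligible: A, B, C, D
Pot 2: 51 chips, eligible: A, B, C

Derivation:
Contributions: A=30, B=30, C=30, D=13
Pot levels (distinct totals of non-folded players): 13, 30
Layer 1-13: 13 each from A, B, C, D = 13*4 = 52 chips; eligible A, B, C, D
Layer 14-30: 17 each from A, B, C = 17*3 = 51 chips; eligible A, B, C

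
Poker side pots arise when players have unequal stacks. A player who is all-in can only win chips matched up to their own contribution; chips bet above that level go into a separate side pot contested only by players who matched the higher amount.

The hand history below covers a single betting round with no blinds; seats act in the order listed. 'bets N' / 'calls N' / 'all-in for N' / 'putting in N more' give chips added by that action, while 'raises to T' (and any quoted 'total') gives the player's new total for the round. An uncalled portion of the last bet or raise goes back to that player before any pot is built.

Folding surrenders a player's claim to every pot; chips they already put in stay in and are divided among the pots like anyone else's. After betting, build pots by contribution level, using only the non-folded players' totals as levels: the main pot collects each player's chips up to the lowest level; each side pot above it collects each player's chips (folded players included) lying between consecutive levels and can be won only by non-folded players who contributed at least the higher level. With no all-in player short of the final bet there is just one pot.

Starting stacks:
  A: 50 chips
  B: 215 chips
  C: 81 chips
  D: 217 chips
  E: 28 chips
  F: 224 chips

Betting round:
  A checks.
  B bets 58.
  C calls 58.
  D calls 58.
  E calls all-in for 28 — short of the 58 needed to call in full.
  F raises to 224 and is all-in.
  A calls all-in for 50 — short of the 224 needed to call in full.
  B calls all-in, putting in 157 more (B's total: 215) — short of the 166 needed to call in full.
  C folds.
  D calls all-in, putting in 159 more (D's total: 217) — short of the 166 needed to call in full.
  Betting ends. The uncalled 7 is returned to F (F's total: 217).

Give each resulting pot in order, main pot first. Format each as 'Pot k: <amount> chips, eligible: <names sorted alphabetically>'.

Contributions (after 7 returned to F): A=50, B=215, C=58, D=217, E=28, F=217
Folded: C
Pot levels (distinct totals of non-folded players): 28, 50, 215, 217
Layer 1-28: 28 each from A, B, C, D, E, F = 28*6 = 168 chips; eligible A, B, D, E, F
Layer 29-50: 22 each from A, B, C, D, F = 22*5 = 110 chips; eligible A, B, D, F
Layer 51-215: B 165 + C 8 + D 165 + F 165 = 503 chips; eligible B, D, F
Layer 216-217: 2 each from D, F = 2*2 = 4 chips; eligible D, F

Pot 1: 168 chips, eligible: A, B, D, E, F
Pot 2: 110 chips, eligible: A, B, D, F
Pot 3: 503 chips, eligible: B, D, F
Pot 4: 4 chips, eligible: D, F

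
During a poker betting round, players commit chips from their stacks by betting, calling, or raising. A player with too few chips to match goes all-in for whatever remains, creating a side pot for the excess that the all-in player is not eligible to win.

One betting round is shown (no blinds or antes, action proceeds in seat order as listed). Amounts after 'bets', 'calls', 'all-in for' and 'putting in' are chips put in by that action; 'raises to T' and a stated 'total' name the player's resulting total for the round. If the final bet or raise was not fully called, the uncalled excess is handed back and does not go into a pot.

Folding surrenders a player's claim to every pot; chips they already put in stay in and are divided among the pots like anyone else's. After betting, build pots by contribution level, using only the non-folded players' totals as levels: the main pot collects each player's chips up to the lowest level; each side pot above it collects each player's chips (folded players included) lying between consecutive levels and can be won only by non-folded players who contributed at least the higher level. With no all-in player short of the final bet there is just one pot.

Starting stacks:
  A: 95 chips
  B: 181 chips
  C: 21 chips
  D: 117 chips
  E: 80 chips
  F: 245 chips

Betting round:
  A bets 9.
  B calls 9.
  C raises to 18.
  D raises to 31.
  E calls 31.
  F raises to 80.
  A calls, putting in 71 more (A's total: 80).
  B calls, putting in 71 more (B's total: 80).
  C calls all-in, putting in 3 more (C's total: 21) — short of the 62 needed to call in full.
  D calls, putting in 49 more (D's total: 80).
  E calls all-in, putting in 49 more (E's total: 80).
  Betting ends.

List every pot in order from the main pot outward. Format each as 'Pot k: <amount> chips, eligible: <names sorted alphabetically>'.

Pot 1: 126 chips, eligible: A, B, C, D, E, F
Pot 2: 295 chips, eligible: A, B, D, E, F

Derivation:
Contributions: A=80, B=80, C=21, D=80, E=80, F=80
Pot levels (distinct totals of non-folded players): 21, 80
Layer 1-21: 21 each from A, B, C, D, E, F = 21*6 = 126 chips; eligible A, B, C, D, E, F
Layer 22-80: 59 each from A, B, D, E, F = 59*5 = 295 chips; eligible A, B, D, E, F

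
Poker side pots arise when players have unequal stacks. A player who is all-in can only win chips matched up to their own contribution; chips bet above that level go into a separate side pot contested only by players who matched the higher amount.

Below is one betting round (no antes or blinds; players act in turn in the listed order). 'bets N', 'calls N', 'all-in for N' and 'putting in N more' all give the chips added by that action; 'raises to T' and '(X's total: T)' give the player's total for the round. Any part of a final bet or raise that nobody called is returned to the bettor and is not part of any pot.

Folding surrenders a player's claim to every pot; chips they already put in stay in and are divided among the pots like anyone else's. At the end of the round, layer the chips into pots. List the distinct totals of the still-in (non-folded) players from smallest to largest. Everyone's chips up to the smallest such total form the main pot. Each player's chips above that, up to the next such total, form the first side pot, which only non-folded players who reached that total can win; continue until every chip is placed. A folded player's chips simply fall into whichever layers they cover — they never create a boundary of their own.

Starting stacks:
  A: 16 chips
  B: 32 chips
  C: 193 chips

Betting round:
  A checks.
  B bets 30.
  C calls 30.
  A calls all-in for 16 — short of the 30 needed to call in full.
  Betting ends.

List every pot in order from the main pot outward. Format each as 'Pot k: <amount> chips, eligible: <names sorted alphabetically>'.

Contributions: A=16, B=30, C=30
Pot levels (distinct totals of non-folded players): 16, 30
Layer 1-16: 16 each from A, B, C = 16*3 = 48 chips; eligible A, B, C
Layer 17-30: 14 each from B, C = 14*2 = 28 chips; eligible B, C

Pot 1: 48 chips, eligible: A, B, C
Pot 2: 28 chips, eligible: B, C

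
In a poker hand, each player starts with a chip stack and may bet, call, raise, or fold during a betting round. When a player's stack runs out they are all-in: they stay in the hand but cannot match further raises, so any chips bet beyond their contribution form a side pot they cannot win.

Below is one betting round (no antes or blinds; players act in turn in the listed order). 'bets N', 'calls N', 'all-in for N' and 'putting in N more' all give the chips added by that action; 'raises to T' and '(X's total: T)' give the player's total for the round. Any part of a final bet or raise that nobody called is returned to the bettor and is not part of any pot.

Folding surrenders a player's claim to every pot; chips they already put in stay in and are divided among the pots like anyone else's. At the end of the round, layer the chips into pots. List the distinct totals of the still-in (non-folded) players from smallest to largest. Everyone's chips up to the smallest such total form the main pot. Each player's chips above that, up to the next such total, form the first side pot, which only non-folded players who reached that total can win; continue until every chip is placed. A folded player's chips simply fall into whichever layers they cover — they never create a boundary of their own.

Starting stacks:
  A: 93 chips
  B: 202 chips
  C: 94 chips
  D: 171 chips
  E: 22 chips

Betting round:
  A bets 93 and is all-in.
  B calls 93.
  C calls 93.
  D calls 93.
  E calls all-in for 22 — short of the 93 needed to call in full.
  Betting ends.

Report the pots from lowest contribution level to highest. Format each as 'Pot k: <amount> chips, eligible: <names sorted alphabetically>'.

Pot 1: 110 chips, eligible: A, B, C, D, E
Pot 2: 284 chips, eligible: A, B, C, D

Derivation:
Contributions: A=93, B=93, C=93, D=93, E=22
Pot levels (distinct totals of non-folded players): 22, 93
Layer 1-22: 22 each from A, B, C, D, E = 22*5 = 110 chips; eligible A, B, C, D, E
Layer 23-93: 71 each from A, B, C, D = 71*4 = 284 chips; eligible A, B, C, D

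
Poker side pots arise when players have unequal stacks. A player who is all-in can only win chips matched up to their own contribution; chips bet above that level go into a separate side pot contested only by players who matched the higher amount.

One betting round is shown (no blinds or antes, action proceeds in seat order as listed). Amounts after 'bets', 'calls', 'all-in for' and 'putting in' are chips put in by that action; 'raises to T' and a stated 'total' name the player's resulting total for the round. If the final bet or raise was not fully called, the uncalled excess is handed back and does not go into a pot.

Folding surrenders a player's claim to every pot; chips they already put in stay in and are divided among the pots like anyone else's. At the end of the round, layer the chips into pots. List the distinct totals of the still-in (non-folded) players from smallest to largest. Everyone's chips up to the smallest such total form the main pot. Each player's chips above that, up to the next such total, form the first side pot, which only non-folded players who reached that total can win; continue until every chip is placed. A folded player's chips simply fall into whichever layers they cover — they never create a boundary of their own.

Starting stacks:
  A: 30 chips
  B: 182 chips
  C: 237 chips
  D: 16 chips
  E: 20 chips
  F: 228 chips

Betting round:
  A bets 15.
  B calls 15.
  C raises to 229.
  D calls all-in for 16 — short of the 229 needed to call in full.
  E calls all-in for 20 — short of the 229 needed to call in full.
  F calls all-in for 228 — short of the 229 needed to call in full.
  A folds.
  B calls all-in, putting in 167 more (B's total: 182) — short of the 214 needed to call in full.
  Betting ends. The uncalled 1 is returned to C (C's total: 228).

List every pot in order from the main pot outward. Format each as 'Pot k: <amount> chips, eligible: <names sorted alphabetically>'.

Pot 1: 95 chips, eligible: B, C, D, E, F
Pot 2: 16 chips, eligible: B, C, E, F
Pot 3: 486 chips, eligible: B, C, F
Pot 4: 92 chips, eligible: C, F

Derivation:
Contributions (after 1 returned to C): A=15, B=182, C=228, D=16, E=20, F=228
Folded: A
Pot levels (distinct totals of non-folded players): 16, 20, 182, 228
Layer 1-16: A 15 + B 16 + C 16 + D 16 + E 16 + F 16 = 95 chips; eligible B, C, D, E, F
Layer 17-20: 4 each from B, C, E, F = 4*4 = 16 chips; eligible B, C, E, F
Layer 21-182: 162 each from B, C, F = 162*3 = 486 chips; eligible B, C, F
Layer 183-228: 46 each from C, F = 46*2 = 92 chips; eligible C, F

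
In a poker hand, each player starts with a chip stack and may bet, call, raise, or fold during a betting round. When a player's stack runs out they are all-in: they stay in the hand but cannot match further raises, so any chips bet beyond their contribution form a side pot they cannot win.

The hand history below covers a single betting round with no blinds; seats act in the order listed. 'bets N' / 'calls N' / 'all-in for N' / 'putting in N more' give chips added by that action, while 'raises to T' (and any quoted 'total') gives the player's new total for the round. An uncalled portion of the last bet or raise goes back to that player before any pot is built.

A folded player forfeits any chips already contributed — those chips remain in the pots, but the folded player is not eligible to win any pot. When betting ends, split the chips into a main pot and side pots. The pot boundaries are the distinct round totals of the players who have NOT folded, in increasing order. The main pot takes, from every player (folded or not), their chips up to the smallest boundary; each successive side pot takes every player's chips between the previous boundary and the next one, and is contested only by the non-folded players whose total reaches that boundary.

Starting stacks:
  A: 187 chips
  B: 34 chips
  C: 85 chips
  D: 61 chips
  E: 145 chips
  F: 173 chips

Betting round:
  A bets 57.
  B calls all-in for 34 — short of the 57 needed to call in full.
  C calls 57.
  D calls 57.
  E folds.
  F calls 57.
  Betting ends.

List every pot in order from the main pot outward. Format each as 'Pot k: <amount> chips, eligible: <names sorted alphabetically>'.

Pot 1: 170 chips, eligible: A, B, C, D, F
Pot 2: 92 chips, eligible: A, C, D, F

Derivation:
Contributions: A=57, B=34, C=57, D=57, F=57
Folded: E
Pot levels (distinct totals of non-folded players): 34, 57
Layer 1-34: 34 each from A, B, C, D, F = 34*5 = 170 chips; eligible A, B, C, D, F
Layer 35-57: 23 each from A, C, D, F = 23*4 = 92 chips; eligible A, C, D, F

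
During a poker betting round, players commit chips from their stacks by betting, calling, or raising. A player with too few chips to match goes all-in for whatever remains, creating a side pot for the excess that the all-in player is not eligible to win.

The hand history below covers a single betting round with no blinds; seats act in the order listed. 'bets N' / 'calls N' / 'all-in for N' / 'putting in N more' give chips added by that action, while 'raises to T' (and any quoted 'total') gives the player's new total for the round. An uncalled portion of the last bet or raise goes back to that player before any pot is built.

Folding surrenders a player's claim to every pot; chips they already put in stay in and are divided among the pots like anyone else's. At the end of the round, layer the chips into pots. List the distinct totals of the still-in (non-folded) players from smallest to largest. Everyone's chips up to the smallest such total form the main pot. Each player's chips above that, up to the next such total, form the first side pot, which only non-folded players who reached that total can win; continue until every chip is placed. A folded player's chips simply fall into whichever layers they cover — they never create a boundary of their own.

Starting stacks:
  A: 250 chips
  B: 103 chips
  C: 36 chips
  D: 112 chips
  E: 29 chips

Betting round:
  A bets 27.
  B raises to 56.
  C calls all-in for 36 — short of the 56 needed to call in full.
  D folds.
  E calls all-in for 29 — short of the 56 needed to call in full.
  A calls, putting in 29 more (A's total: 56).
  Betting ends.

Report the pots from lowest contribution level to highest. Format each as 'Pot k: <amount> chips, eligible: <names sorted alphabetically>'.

Contributions: A=56, B=56, C=36, E=29
Folded: D
Pot levels (distinct totals of non-folded players): 29, 36, 56
Layer 1-29: 29 each from A, B, C, E = 29*4 = 116 chips; eligible A, B, C, E
Layer 30-36: 7 each from A, B, C = 7*3 = 21 chips; eligible A, B, C
Layer 37-56: 20 each from A, B = 20*2 = 40 chips; eligible A, B

Pot 1: 116 chips, eligible: A, B, C, E
Pot 2: 21 chips, eligible: A, B, C
Pot 3: 40 chips, eligible: A, B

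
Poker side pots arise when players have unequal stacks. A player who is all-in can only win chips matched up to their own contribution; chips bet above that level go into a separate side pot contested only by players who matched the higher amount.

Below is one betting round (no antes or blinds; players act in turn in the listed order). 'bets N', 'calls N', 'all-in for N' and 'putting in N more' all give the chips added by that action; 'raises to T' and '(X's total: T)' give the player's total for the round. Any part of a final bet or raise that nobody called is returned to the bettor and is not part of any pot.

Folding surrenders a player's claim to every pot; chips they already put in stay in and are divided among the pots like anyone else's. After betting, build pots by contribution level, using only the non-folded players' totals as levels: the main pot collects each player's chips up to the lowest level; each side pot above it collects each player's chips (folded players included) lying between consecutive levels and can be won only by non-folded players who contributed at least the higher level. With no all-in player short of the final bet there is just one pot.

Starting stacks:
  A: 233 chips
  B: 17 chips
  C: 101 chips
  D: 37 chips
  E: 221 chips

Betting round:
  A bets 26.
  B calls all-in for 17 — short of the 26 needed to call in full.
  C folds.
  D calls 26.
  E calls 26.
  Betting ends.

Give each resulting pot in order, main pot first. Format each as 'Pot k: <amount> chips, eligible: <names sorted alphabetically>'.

Contributions: A=26, B=17, D=26, E=26
Folded: C
Pot levels (distinct totals of non-folded players): 17, 26
Layer 1-17: 17 each from A, B, D, E = 17*4 = 68 chips; eligible A, B, D, E
Layer 18-26: 9 each from A, D, E = 9*3 = 27 chips; eligible A, D, E

Pot 1: 68 chips, eligible: A, B, D, E
Pot 2: 27 chips, eligible: A, D, E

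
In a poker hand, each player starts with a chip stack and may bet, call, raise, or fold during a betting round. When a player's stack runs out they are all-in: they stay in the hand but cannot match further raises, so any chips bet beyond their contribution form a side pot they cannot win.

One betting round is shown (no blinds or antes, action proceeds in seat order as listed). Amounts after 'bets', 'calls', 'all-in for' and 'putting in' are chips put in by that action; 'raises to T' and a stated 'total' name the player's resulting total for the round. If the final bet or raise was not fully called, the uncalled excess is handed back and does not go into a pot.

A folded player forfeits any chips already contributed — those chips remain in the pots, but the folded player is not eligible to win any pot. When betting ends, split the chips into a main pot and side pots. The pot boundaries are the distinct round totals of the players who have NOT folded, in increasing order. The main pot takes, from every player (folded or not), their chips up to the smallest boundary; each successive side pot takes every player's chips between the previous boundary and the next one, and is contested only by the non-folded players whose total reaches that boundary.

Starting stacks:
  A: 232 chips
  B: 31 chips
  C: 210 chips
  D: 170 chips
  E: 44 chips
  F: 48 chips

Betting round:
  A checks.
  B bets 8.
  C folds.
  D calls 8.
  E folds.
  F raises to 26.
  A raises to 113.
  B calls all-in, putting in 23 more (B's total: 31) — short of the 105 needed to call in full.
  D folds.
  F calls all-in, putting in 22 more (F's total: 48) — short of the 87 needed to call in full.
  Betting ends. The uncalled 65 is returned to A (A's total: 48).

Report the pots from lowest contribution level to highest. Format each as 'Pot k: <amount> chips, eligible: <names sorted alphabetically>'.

Contributions (after 65 returned to A): A=48, B=31, D=8, F=48
Folded: C, D, E
Pot levels (distinct totals of non-folded players): 31, 48
Layer 1-31: A 31 + B 31 + D 8 + F 31 = 101 chips; eligible A, B, F
Layer 32-48: 17 each from A, F = 17*2 = 34 chips; eligible A, F

Pot 1: 101 chips, eligible: A, B, F
Pot 2: 34 chips, eligible: A, F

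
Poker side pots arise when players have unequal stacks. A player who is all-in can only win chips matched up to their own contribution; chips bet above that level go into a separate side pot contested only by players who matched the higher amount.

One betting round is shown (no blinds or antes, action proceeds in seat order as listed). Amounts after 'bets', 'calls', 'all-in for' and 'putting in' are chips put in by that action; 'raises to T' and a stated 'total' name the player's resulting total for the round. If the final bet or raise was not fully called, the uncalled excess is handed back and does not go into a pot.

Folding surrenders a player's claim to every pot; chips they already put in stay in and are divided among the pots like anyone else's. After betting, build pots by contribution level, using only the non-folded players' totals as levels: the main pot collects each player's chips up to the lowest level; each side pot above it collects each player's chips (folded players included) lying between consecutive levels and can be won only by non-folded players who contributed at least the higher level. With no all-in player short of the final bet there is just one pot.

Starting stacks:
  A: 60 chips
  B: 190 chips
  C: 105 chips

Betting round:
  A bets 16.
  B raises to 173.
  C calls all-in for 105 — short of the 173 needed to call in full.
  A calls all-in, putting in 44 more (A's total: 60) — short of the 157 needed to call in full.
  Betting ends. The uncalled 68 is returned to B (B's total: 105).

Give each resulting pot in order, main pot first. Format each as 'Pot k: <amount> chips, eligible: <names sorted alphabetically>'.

Contributions (after 68 returned to B): A=60, B=105, C=105
Pot levels (distinct totals of non-folded players): 60, 105
Layer 1-60: 60 each from A, B, C = 60*3 = 180 chips; eligible A, B, C
Layer 61-105: 45 each from B, C = 45*2 = 90 chips; eligible B, C

Pot 1: 180 chips, eligible: A, B, C
Pot 2: 90 chips, eligible: B, C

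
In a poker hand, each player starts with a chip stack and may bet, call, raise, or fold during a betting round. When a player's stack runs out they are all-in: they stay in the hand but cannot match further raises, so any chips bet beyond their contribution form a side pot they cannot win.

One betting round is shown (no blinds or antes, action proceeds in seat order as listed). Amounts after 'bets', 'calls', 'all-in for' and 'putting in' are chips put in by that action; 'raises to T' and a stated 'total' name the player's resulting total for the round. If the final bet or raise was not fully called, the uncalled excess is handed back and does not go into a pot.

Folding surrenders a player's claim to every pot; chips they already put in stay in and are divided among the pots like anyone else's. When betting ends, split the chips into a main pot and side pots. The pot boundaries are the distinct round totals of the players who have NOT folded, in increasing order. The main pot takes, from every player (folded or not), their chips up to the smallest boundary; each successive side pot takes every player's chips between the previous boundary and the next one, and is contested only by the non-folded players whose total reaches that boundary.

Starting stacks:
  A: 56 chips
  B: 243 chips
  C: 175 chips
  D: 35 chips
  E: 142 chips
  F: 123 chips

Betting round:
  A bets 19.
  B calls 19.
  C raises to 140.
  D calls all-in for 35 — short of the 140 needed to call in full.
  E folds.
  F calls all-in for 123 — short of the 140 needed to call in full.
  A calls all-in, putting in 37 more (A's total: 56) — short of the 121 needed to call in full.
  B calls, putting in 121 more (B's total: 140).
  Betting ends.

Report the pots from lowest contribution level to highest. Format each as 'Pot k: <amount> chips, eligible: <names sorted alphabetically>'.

Pot 1: 175 chips, eligible: A, B, C, D, F
Pot 2: 84 chips, eligible: A, B, C, F
Pot 3: 201 chips, eligible: B, C, F
Pot 4: 34 chips, eligible: B, C

Derivation:
Contributions: A=56, B=140, C=140, D=35, F=123
Folded: E
Pot levels (distinct totals of non-folded players): 35, 56, 123, 140
Layer 1-35: 35 each from A, B, C, D, F = 35*5 = 175 chips; eligible A, B, C, D, F
Layer 36-56: 21 each from A, B, C, F = 21*4 = 84 chips; eligible A, B, C, F
Layer 57-123: 67 each from B, C, F = 67*3 = 201 chips; eligible B, C, F
Layer 124-140: 17 each from B, C = 17*2 = 34 chips; eligible B, C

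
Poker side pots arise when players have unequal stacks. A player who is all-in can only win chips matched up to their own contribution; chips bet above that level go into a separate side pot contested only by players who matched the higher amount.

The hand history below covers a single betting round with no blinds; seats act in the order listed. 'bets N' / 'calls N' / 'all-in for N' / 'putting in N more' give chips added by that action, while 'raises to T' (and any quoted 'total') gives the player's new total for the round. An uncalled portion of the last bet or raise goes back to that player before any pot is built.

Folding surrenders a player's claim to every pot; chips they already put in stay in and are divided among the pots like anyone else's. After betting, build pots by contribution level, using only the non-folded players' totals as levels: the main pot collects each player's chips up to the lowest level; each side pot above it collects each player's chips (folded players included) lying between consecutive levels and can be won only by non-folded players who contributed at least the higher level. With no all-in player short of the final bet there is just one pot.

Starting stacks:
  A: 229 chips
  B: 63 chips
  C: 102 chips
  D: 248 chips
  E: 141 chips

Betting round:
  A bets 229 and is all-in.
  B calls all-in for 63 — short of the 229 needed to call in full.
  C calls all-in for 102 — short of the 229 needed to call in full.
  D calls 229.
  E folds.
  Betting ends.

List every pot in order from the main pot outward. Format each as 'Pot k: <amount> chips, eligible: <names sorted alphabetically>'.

Pot 1: 252 chips, eligible: A, B, C, D
Pot 2: 117 chips, eligible: A, C, D
Pot 3: 254 chips, eligible: A, D

Derivation:
Contributions: A=229, B=63, C=102, D=229
Folded: E
Pot levels (distinct totals of non-folded players): 63, 102, 229
Layer 1-63: 63 each from A, B, C, D = 63*4 = 252 chips; eligible A, B, C, D
Layer 64-102: 39 each from A, C, D = 39*3 = 117 chips; eligible A, C, D
Layer 103-229: 127 each from A, D = 127*2 = 254 chips; eligible A, D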